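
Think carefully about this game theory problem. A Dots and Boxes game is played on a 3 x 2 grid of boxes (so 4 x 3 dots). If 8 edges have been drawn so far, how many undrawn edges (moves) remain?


Grid: 3 x 2 boxes, i.e. 4 rows and 3 columns of dots.
Horizontal edges: (rows + 1) * cols = 4 * 2 = 8
Vertical edges: rows * (cols + 1) = 3 * 3 = 9
Total edges: 8 + 9 = 17
Edges drawn: 8
Remaining: 17 - 8 = 9

9


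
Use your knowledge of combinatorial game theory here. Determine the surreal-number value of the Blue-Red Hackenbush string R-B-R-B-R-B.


Edges (from ground): R-B-R-B-R-B
By Berlekamp's sign-expansion rule, a Blue-Red Hackenbush stalk has the value of the surreal number whose sign sequence is the edge sequence with B -> + and R -> -.
Sign sequence: -+-+-+
Trace the sign expansion in the surreal number tree, starting from 0:
Edge 1: R (sign -) -> bounds (-inf, 0), value = -1
Edge 2: B (sign +) -> bounds (-1, 0), value = -1/2
Edge 3: R (sign -) -> bounds (-1, -1/2), value = -3/4
Edge 4: B (sign +) -> bounds (-3/4, -1/2), value = -5/8
Edge 5: R (sign -) -> bounds (-3/4, -5/8), value = -11/16
Edge 6: B (sign +) -> bounds (-11/16, -5/8), value = -21/32
Game value = -21/32

-21/32


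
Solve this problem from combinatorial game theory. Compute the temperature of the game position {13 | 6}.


The game is {13 | 6}, a switch {a | b} with numbers a > b.
Cooling {a | b} by t gives {a - t | b + t}, which stops being hot when a - t = b + t, i.e. at t = (a - b)/2. So the temperature of a switch is (a - b)/2.
Temperature = (Left option - Right option) / 2
= (13 - (6)) / 2
= 7 / 2
= 7/2

7/2


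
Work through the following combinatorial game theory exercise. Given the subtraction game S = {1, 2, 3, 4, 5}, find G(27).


The subtraction set is S = {1, 2, 3, 4, 5}.
G(k) = mex{ G(k - s) : s in S, s <= k }. We compute iteratively: G(0) = 0.
G(1) = mex({0}) = 1
G(2) = mex({0, 1}) = 2
G(3) = mex({0, 1, 2}) = 3
G(4) = mex({0, 1, 2, 3}) = 4
G(5) = mex({0, 1, 2, 3, 4}) = 5
G(6) = mex({1, 2, 3, 4, 5}) = 0
G(7) = mex({0, 2, 3, 4, 5}) = 1
G(8) = mex({0, 1, 3, 4, 5}) = 2
G(9) = mex({0, 1, 2, 4, 5}) = 3
G(10) = mex({0, 1, 2, 3, 5}) = 4
Observe that G(6)..G(10) = 0, 1, 2, 3, 4 repeats G(0)..G(4) = 0, 1, 2, 3, 4.
For k >= max(S) = 5, G(k) is determined by the previous 5 values G(k-5)..G(k-1); a window of 5 consecutive values has recurred shifted by 6, so by induction G(k + 6) = G(k) for all k >= 0: the sequence is periodic from the start with period 6.
One period: G(0..5) = 0, 1, 2, 3, 4, 5.
27 mod 6 = 3, so G(27) = G(3) = 3.

3


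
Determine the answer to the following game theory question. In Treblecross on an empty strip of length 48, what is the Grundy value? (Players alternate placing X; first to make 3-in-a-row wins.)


Treblecross: place X on empty cells; 3-in-a-row wins.
Playing within two cells of an existing X lets the opponent win at once, so sensible play treats the cells i-2..i+2 around each X as dead. The player left with no safe cell loses, so this is a normal-play take-away game on strips of safe cells.
Placing X at cell i (0-indexed) of a strip of k safe cells leaves independent strips of sizes max(0, i-2) and max(0, k-i-3). Hence G(k) = mex{ G(max(0,i-2)) XOR G(max(0,k-i-3)) : 0 <= i < k }, with G(0) = 0.
G(1): splits (0,0):0^0=0 -> mex({0}) = 1
G(2): splits (0,0):0^0=0 -> mex({0}) = 1
G(3): splits (0,0):0^0=0 -> mex({0}) = 1
G(4): splits (0,1):0^1=1 (0,0):0^0=0 -> mex({0, 1}) = 2
G(5): splits (0,2):0^1=1 (0,1):0^1=1 (0,0):0^0=0 -> mex({0, 1}) = 2
G(6) = mex({1}) = 0
G(7) = mex({0, 1, 2}) = 3
G(8) = mex({0, 1, 2}) = 3
G(9) = mex({0, 2}) = 1
G(10) = mex({0, 2, 3}) = 1
G(11) = mex({0, 3}) = 1
G(12) = mex({1, 3}) = 0
G(13) = mex({0, 1, 2, 3}) = 4
G(14) = mex({0, 1, 2}) = 3
G(15) = mex({0, 1, 2}) = 3
G(16) = mex({0, 1, 2, 4}) = 3
G(17) = mex({0, 1, 3, 4}) = 2
G(18) = mex({0, 1, 3, 4}) = 2
G(19) = mex({0, 1, 3, 5}) = 2
G(20) = mex({0, 1, 2, 3, 5}) = 4
G(21) = mex({0, 1, 2, 3, 5}) = 4
G(22) = mex({1, 2, 6}) = 0
G(23) = mex({0, 1, 2, 3, 4, 6}) = 5
G(24) = mex({0, 1, 2, 3, 4}) = 5
G(25) = mex({0, 1, 3, 4, 7}) = 2
G(26) = mex({0, 1, 3, 4, 5, 7}) = 2
G(27) = mex({0, 1, 3, 5}) = 2
G(28) = mex({0, 1, 2, 5}) = 3
G(29) = mex({0, 1, 2, 4, 5, 6}) = 3
G(30) = mex({1, 2, 4, 6}) = 0
G(31) = mex({0, 1, 2, 3, 4, 6}) = 5
G(32) = mex({1, 2, 3, 4, 7}) = 0
G(33) = mex({0, 3, 7}) = 1
G(34) = mex({0, 2, 3, 5, 7}) = 1
G(35) = mex({0, 2, 3, 5, 6}) = 1
G(36) = mex({0, 1, 2, 5, 6}) = 3
G(37) = mex({0, 1, 2, 4, 5, 6}) = 3
G(38) = mex({0, 1, 2, 4}) = 3
G(39) = mex({0, 1, 2, 3, 4, 7}) = 5
G(40) = mex({0, 1, 2, 3, 4, 5, 7}) = 6
G(41) = mex({0, 1, 2, 3, 5, 7}) = 4
G(42) = mex({0, 1, 2, 3, 5, 6, 7}) = 4
G(43) = mex({0, 2, 3, 5, 6}) = 1
G(44) = mex({1, 2, 3, 4, 5, 6}) = 0
G(45) = mex({0, 1, 2, 3, 4, 6, 7}) = 5
G(46) = mex({0, 1, 2, 3, 4, 7}) = 5
G(47) = mex({0, 1, 2, 3, 4, 5, 7}) = 6
G(48) = mex({0, 1, 2, 3, 4, 5, 7}) = 6
Therefore G(48) = 6.

6


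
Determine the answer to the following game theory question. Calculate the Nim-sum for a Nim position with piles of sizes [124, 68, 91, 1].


We need the XOR (exclusive or) of all pile sizes.
After XOR-ing pile 1 (size 124): 0 XOR 124 = 124
After XOR-ing pile 2 (size 68): 124 XOR 68 = 56
After XOR-ing pile 3 (size 91): 56 XOR 91 = 99
After XOR-ing pile 4 (size 1): 99 XOR 1 = 98
The Nim-value of this position is 98.

98


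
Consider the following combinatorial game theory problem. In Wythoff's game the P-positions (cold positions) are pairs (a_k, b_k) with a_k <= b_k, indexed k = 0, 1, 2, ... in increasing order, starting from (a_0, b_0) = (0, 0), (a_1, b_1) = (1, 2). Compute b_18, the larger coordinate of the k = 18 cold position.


By Wythoff's theorem, a_k = floor(k * phi) and b_k = floor(k * phi^2) = a_k + k, where phi = (1 + sqrt(5))/2 is the golden ratio.
phi = (1 + sqrt(5))/2 = 1.618034
phi^2 = phi + 1 = 2.618034
k = 18
k * phi^2 = 18 * 2.618034 = 47.124612
b_18 = floor(k * phi^2) = 47 (check: a_18 + k = 29 + 18 = 47)

47


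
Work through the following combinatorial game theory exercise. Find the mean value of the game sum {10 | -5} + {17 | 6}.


G1 = {10 | -5}, G2 = {17 | 6}
Each is a switch {a | b} with numbers a > b; its mean value is (a + b)/2, and mean value is additive over game sums: m(G1 + G2) = m(G1) + m(G2).
Mean of G1 = (10 + (-5))/2 = 5/2 = 5/2
Mean of G2 = (17 + (6))/2 = 23/2 = 23/2
Mean of G1 + G2 = 5/2 + 23/2 = 14

14


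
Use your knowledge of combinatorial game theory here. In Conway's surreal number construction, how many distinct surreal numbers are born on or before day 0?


Day 0: {|} = 0 is born. Count = 1.
Day n: the number of surreal numbers born by day n is 2^(n+1) - 1.
By day 0: 2^1 - 1 = 1
By day 0: 1 surreal numbers.

1


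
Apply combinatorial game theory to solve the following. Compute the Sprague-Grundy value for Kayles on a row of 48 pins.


Kayles: a move removes 1 or 2 adjacent pins from a contiguous row.
Removing pins from a row of k leaves two independent rows (a, b) with a + b = k - 1 (one pin) or a + b = k - 2 (two pins); an end removal gives a = 0.
By Sprague-Grundy, G(k) = mex{ G(a) XOR G(b) } over all these splits. G(0) = 0.
G(1): splits (0,0):0^0=0 -> mex({0}) = 1
G(2): splits (0,1):0^1=1 (0,0):0^0=0 -> mex({0, 1}) = 2
G(3): splits (0,2):0^2=2 (1,1):1^1=0 (0,1):0^1=1 -> mex({0, 1, 2}) = 3
G(4): splits (0,3):0^3=3 (1,2):1^2=3 (0,2):0^2=2 (1,1):1^1=0 -> mex({0, 2, 3}) = 1
G(5): splits (0,4):0^1=1 (1,3):1^3=2 (2,2):2^2=0 (0,3):0^3=3 (1,2):1^2=3 -> mex({0, 1, 2, 3}) = 4
G(6) = mex({0, 1, 2, 4}) = 3
G(7) = mex({0, 1, 3, 4, 5}) = 2
G(8) = mex({0, 2, 3, 5, 6}) = 1
G(9) = mex({0, 1, 2, 3, 6, 7}) = 4
G(10) = mex({0, 1, 3, 4, 5, 7}) = 2
G(11) = mex({0, 1, 2, 3, 4, 5}) = 6
G(12) = mex({0, 1, 2, 3, 5, 6, 7}) = 4
G(13) = mex({0, 2, 3, 4, 6, 7}) = 1
G(14) = mex({0, 1, 4, 5, 6, 7}) = 2
G(15) = mex({0, 1, 2, 3, 4, 5, 6}) = 7
G(16) = mex({0, 2, 3, 5, 6, 7}) = 1
G(17) = mex({0, 1, 2, 3, 5, 6, 7}) = 4
G(18) = mex({0, 1, 2, 4, 5, 6}) = 3
G(19) = mex({0, 1, 3, 4, 5, 7}) = 2
G(20) = mex({0, 2, 3, 4, 5, 6, 7}) = 1
G(21) = mex({0, 1, 2, 3, 5, 6, 7}) = 4
G(22) = mex({0, 1, 2, 3, 4, 5, 7}) = 6
G(23) = mex({0, 1, 2, 3, 4, 5, 6}) = 7
G(24) = mex({0, 1, 2, 3, 5, 6, 7}) = 4
G(25) = mex({0, 2, 3, 4, 6, 7}) = 1
G(26) = mex({0, 1, 3, 4, 5, 6, 7}) = 2
G(27) = mex({0, 1, 2, 3, 4, 5, 6, 7}) = 8
G(28) = mex({0, 1, 2, 3, 4, 6, 7, 8}) = 5
G(29) = mex({0, 1, 2, 3, 5, 6, 7, 8, 9}) = 4
G(30) = mex({0, 1, 2, 3, 4, 5, 6, 9, 10}) = 7
G(31) = mex({0, 1, 3, 4, 5, 7, 10, 11}) = 2
G(32) = mex({0, 2, 3, 4, 5, 6, 7, 9, 11}) = 1
G(33) = mex({0, 1, 2, 3, 4, 5, 6, 7, 9, 12}) = 8
G(34) = mex({0, 1, 2, 3, 4, 5, 7, 8, 11, 12}) = 6
G(35) = mex({0, 1, 2, 3, 4, 5, 6, 8, 9, 10, 11}) = 7
G(36) = mex({0, 1, 2, 3, 5, 6, 7, 9, 10}) = 4
G(37) = mex({0, 2, 3, 4, 6, 7, 9, 10, 11, 12}) = 1
G(38) = mex({0, 1, 3, 4, 5, 6, 7, 9, 10, 11, 12}) = 2
G(39) = mex({0, 1, 2, 4, 5, 6, 7, 9, 10, 12, 14}) = 3
G(40) = mex({0, 2, 3, 4, 6, 7, 11, 12, 14}) = 1
G(41) = mex({0, 1, 2, 3, 5, 6, 7, 9, 10, 11, 12}) = 4
G(42) = mex({0, 1, 2, 3, 4, 5, 6, 9, 10}) = 7
G(43) = mex({0, 1, 3, 4, 5, 7, 9, 10, 12, 15}) = 2
G(44) = mex({0, 2, 3, 4, 5, 6, 7, 9, 10, 12, 15}) = 1
G(45) = mex({0, 1, 2, 3, 4, 5, 6, 7, 9, 10, 12, 14}) = 8
G(46) = mex({0, 1, 3, 4, 5, 7, 8, 11, 12, 14}) = 2
G(47) = mex({0, 1, 2, 3, 4, 5, 6, 8, 9, 10, 11, 12}) = 7
G(48) = mex({0, 1, 2, 3, 5, 6, 7, 9, 10}) = 4
Therefore G(48) = 4.

4


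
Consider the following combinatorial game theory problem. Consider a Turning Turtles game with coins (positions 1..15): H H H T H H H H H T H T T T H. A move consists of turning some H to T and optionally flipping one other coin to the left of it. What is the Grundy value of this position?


Coins: H H H T H H H H H T H T T T H
Key fact: a single head at position k behaves exactly like a Nim heap of size k (turning it to T and optionally flipping a coin at j < k corresponds to moving the heap from k to j, or to 0), and heads combine as a disjunctive sum (two heads at the same place would cancel, matching j XOR j = 0). So the Nim-value is the XOR of the 1-indexed positions of the heads.
Face-up positions (1-indexed): [1, 2, 3, 5, 6, 7, 8, 9, 11, 15]
XOR 0 with 1: 0 XOR 1 = 1
XOR 1 with 2: 1 XOR 2 = 3
XOR 3 with 3: 3 XOR 3 = 0
XOR 0 with 5: 0 XOR 5 = 5
XOR 5 with 6: 5 XOR 6 = 3
XOR 3 with 7: 3 XOR 7 = 4
XOR 4 with 8: 4 XOR 8 = 12
XOR 12 with 9: 12 XOR 9 = 5
XOR 5 with 11: 5 XOR 11 = 14
XOR 14 with 15: 14 XOR 15 = 1
Nim-value = 1

1


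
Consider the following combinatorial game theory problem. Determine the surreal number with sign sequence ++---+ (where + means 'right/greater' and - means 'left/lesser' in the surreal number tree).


Sign expansion: ++---+
Rule: track bounds (lo, hi), initially (-inf, +inf). On '+', the current value becomes lo and we move to the simplest number in (value, hi): value + 1 if hi = +inf, otherwise the midpoint (value + hi)/2. On '-', the current value becomes hi and we move to value - 1 if lo = -inf, otherwise the midpoint (lo + value)/2.
Start at 0.
Step 1: sign = +, move right. Bounds: (0, +inf). Value = 1
Step 2: sign = +, move right. Bounds: (1, +inf). Value = 2
Step 3: sign = -, move left. Bounds: (1, 2). Value = 3/2
Step 4: sign = -, move left. Bounds: (1, 3/2). Value = 5/4
Step 5: sign = -, move left. Bounds: (1, 5/4). Value = 9/8
Step 6: sign = +, move right. Bounds: (9/8, 5/4). Value = 19/16
The surreal number with sign expansion ++---+ is 19/16.

19/16


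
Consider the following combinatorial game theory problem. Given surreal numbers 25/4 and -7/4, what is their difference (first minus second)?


x = 25/4, y = -7/4
Converting to common denominator: 4
x = 25/4, y = -7/4
x - y = 25/4 - -7/4 = 8

8


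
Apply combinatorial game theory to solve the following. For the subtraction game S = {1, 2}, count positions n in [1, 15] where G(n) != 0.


Subtraction set S = {1, 2}, so G(n) = n mod 3.
G(n) = 0 when n is a multiple of 3.
Multiples of 3 in [1, 15]: 5
N-positions (nonzero Grundy) = 15 - 5 = 10

10


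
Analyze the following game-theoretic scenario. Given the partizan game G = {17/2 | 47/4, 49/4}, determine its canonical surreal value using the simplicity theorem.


Left options: {17/2}, max = 17/2
Right options: {47/4, 49/4}, min = 47/4
All options are numbers and max(Left) < min(Right), so by the simplicity theorem the value is the simplest (earliest-born) number strictly between 17/2 and 47/4.
Integers 9 through 11 all lie strictly between 17/2 and 47/4.
Among integers, the simplest (lowest birthday = smallest |n|; 0 is born on day 0, +-n on day n) is 9.
No non-integer in the interval can be simpler: if x is a non-integer in the interval, then floor(x) or ceil(x) also lies in the interval (the interval contains an integer), and both are proper prefixes of x's sign expansion, i.e. born earlier. So the game value is 9.
Game value = 9

9


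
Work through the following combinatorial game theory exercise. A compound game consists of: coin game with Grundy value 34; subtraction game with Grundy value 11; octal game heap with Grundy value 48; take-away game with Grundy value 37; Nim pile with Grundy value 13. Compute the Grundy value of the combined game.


By the Sprague-Grundy theorem, the Grundy value of a sum of games is the XOR of individual Grundy values.
coin game: Grundy value = 34. Running XOR: 0 XOR 34 = 34
subtraction game: Grundy value = 11. Running XOR: 34 XOR 11 = 41
octal game heap: Grundy value = 48. Running XOR: 41 XOR 48 = 25
take-away game: Grundy value = 37. Running XOR: 25 XOR 37 = 60
Nim pile: Grundy value = 13. Running XOR: 60 XOR 13 = 49
The combined Grundy value is 49.

49


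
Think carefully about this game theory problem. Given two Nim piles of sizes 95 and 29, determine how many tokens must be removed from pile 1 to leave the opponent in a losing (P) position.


Piles: 95 and 29
Current XOR: 95 XOR 29 = 66 (non-zero, so this is an N-position).
To make the XOR zero, we need to find a move that balances the piles.
For pile 1 (size 95): target = 95 XOR 66 = 29
We reduce pile 1 from 95 to 29.
Tokens removed: 95 - 29 = 66
Verification: 29 XOR 29 = 0

66


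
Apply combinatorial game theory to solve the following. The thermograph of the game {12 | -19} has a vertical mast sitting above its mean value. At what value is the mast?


Game = {12 | -19}, a switch {a | b} with numbers a > b.
Its thermograph has left wall a - t and right wall b + t, which meet at t = (a - b)/2, where both equal (a + b)/2. So the mast (mean value) is at (a + b)/2.
Mean = (12 + (-19))/2 = -7/2 = -7/2

-7/2


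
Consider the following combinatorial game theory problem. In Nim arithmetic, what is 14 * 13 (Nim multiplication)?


Nim multiplication is bilinear over XOR: (u XOR v) * w = (u*w) XOR (v*w).
So we split each operand into its bit components and XOR the pairwise Nim products.
14 = 2 + 4 + 8 (as XOR of powers of 2).
13 = 1 + 4 + 8 (as XOR of powers of 2).
Using the standard Nim-product table on single bits:
  2*2 = 3,   2*4 = 8,   2*8 = 12,
  4*4 = 6,   4*8 = 11,  8*8 = 13,
and  1*x = x (identity), k*l = l*k (commutative).
Pairwise Nim products:
  2 * 1 = 2
  2 * 4 = 8
  2 * 8 = 12
  4 * 1 = 4
  4 * 4 = 6
  4 * 8 = 11
  8 * 1 = 8
  8 * 4 = 11
  8 * 8 = 13
XOR them: 2 XOR 8 XOR 12 XOR 4 XOR 6 XOR 11 XOR 8 XOR 11 XOR 13 = 1.
Result: 14 * 13 = 1 (in Nim).

1


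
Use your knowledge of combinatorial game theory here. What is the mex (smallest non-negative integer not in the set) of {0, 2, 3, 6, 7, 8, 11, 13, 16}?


Set = {0, 2, 3, 6, 7, 8, 11, 13, 16}
0 is in the set.
1 is NOT in the set. This is the mex.
mex = 1

1


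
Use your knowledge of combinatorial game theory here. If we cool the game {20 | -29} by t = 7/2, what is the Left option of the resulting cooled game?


Original game: {20 | -29} (a switch {a | b} with a > b).
Cooling by t (for t below the temperature (a - b)/2 = 49/2) taxes each move by t: {a | b} cooled by t is {a - t | b + t}.
Cooling amount: t = 7/2
Cooled Left option: 20 - 7/2 = 33/2
Cooled Right option: -29 + 7/2 = -51/2
Cooled game: {33/2 | -51/2}
Left option = 33/2

33/2


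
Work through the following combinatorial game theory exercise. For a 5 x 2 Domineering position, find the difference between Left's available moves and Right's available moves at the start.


Board is 5 x 2 (rows x cols).
Left (vertical) placements: (rows-1) * cols = 4 * 2 = 8
Right (horizontal) placements: rows * (cols-1) = 5 * 1 = 5
Advantage = Left - Right = 8 - 5 = 3

3


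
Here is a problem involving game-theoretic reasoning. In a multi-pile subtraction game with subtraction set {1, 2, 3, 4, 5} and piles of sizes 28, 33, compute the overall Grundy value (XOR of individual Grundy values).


Subtraction set: {1, 2, 3, 4, 5}
For this subtraction set, G(n) = n mod 6 (period = max + 1 = 6).
Pile 1 (size 28): G(28) = 28 mod 6 = 4
Pile 2 (size 33): G(33) = 33 mod 6 = 3
Total Grundy value = XOR of all: 4 XOR 3 = 7

7


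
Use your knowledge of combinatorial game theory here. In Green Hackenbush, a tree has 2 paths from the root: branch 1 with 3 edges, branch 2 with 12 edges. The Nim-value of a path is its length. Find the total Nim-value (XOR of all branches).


The tree has 2 branches from the ground vertex.
In Green Hackenbush, the Nim-value of a simple path of length k is k.
Branch 1: length 3, Nim-value = 3
Branch 2: length 12, Nim-value = 12
Total Nim-value = XOR of all branch values:
0 XOR 3 = 3
3 XOR 12 = 15
Nim-value of the tree = 15

15


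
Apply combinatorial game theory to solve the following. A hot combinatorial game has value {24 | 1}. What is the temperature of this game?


The game is {24 | 1}, a switch {a | b} with numbers a > b.
Cooling {a | b} by t gives {a - t | b + t}, which stops being hot when a - t = b + t, i.e. at t = (a - b)/2. So the temperature of a switch is (a - b)/2.
Temperature = (Left option - Right option) / 2
= (24 - (1)) / 2
= 23 / 2
= 23/2

23/2


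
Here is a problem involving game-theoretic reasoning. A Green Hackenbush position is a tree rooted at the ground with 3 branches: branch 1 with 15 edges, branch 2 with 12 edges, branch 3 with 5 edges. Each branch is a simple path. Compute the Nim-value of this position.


The tree has 3 branches from the ground vertex.
In Green Hackenbush, the Nim-value of a simple path of length k is k.
Branch 1: length 15, Nim-value = 15
Branch 2: length 12, Nim-value = 12
Branch 3: length 5, Nim-value = 5
Total Nim-value = XOR of all branch values:
0 XOR 15 = 15
15 XOR 12 = 3
3 XOR 5 = 6
Nim-value of the tree = 6

6


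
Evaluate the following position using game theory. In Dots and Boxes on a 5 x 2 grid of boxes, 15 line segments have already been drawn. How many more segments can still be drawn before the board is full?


Grid: 5 x 2 boxes, i.e. 6 rows and 3 columns of dots.
Horizontal edges: (rows + 1) * cols = 6 * 2 = 12
Vertical edges: rows * (cols + 1) = 5 * 3 = 15
Total edges: 12 + 15 = 27
Edges drawn: 15
Remaining: 27 - 15 = 12

12


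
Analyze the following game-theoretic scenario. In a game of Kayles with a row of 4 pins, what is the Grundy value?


Kayles: a move removes 1 or 2 adjacent pins from a contiguous row.
Removing pins from a row of k leaves two independent rows (a, b) with a + b = k - 1 (one pin) or a + b = k - 2 (two pins); an end removal gives a = 0.
By Sprague-Grundy, G(k) = mex{ G(a) XOR G(b) } over all these splits. G(0) = 0.
G(1): splits (0,0):0^0=0 -> mex({0}) = 1
G(2): splits (0,1):0^1=1 (0,0):0^0=0 -> mex({0, 1}) = 2
G(3): splits (0,2):0^2=2 (1,1):1^1=0 (0,1):0^1=1 -> mex({0, 1, 2}) = 3
G(4): splits (0,3):0^3=3 (1,2):1^2=3 (0,2):0^2=2 (1,1):1^1=0 -> mex({0, 2, 3}) = 1
Therefore G(4) = 1.

1


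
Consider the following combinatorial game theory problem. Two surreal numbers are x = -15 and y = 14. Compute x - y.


x = -15, y = 14
x - y = -15 - 14 = -29

-29


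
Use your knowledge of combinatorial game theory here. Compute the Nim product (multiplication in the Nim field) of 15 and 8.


Nim multiplication is bilinear over XOR: (u XOR v) * w = (u*w) XOR (v*w).
So we split each operand into its bit components and XOR the pairwise Nim products.
15 = 1 + 2 + 4 + 8 (as XOR of powers of 2).
8 = 8 (as XOR of powers of 2).
Using the standard Nim-product table on single bits:
  2*2 = 3,   2*4 = 8,   2*8 = 12,
  4*4 = 6,   4*8 = 11,  8*8 = 13,
and  1*x = x (identity), k*l = l*k (commutative).
Pairwise Nim products:
  1 * 8 = 8
  2 * 8 = 12
  4 * 8 = 11
  8 * 8 = 13
XOR them: 8 XOR 12 XOR 11 XOR 13 = 2.
Result: 15 * 8 = 2 (in Nim).

2


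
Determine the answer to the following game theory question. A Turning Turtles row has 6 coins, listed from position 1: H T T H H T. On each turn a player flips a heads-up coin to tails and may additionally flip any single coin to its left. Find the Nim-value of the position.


Coins: H T T H H T
Key fact: a single head at position k behaves exactly like a Nim heap of size k (turning it to T and optionally flipping a coin at j < k corresponds to moving the heap from k to j, or to 0), and heads combine as a disjunctive sum (two heads at the same place would cancel, matching j XOR j = 0). So the Nim-value is the XOR of the 1-indexed positions of the heads.
Face-up positions (1-indexed): [1, 4, 5]
XOR 0 with 1: 0 XOR 1 = 1
XOR 1 with 4: 1 XOR 4 = 5
XOR 5 with 5: 5 XOR 5 = 0
Nim-value = 0

0


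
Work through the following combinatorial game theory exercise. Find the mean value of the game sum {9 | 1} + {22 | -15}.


G1 = {9 | 1}, G2 = {22 | -15}
Each is a switch {a | b} with numbers a > b; its mean value is (a + b)/2, and mean value is additive over game sums: m(G1 + G2) = m(G1) + m(G2).
Mean of G1 = (9 + (1))/2 = 10/2 = 5
Mean of G2 = (22 + (-15))/2 = 7/2 = 7/2
Mean of G1 + G2 = 5 + 7/2 = 17/2

17/2


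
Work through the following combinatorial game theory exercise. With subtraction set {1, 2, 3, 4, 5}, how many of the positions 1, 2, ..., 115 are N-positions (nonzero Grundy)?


Subtraction set S = {1, 2, 3, 4, 5}, so G(n) = n mod 6.
G(n) = 0 when n is a multiple of 6.
Multiples of 6 in [1, 115]: 19
N-positions (nonzero Grundy) = 115 - 19 = 96

96


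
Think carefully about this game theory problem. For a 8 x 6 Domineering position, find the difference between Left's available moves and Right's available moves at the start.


Board is 8 x 6 (rows x cols).
Left (vertical) placements: (rows-1) * cols = 7 * 6 = 42
Right (horizontal) placements: rows * (cols-1) = 8 * 5 = 40
Advantage = Left - Right = 42 - 40 = 2

2


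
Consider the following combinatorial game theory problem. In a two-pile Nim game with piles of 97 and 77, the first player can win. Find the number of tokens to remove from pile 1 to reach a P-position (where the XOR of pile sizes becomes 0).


Piles: 97 and 77
Current XOR: 97 XOR 77 = 44 (non-zero, so this is an N-position).
To make the XOR zero, we need to find a move that balances the piles.
For pile 1 (size 97): target = 97 XOR 44 = 77
We reduce pile 1 from 97 to 77.
Tokens removed: 97 - 77 = 20
Verification: 77 XOR 77 = 0

20


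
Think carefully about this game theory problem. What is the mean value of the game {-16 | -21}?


Game = {-16 | -21}, a switch {a | b} with numbers a > b.
Its thermograph has left wall a - t and right wall b + t, which meet at t = (a - b)/2, where both equal (a + b)/2. So the mast (mean value) is at (a + b)/2.
Mean = (-16 + (-21))/2 = -37/2 = -37/2

-37/2


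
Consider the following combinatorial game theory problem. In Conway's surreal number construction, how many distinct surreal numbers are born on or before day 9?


Day 0: {|} = 0 is born. Count = 1.
Day n: the number of surreal numbers born by day n is 2^(n+1) - 1.
By day 0: 2^1 - 1 = 1
By day 1: 2^2 - 1 = 3
By day 2: 2^3 - 1 = 7
By day 3: 2^4 - 1 = 15
By day 4: 2^5 - 1 = 31
By day 5: 2^6 - 1 = 63
By day 6: 2^7 - 1 = 127
By day 7: 2^8 - 1 = 255
By day 8: 2^9 - 1 = 511
By day 9: 2^10 - 1 = 1023
By day 9: 1023 surreal numbers.

1023


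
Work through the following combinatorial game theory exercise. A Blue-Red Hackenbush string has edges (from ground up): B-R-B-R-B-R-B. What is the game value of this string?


Edges (from ground): B-R-B-R-B-R-B
By Berlekamp's sign-expansion rule, a Blue-Red Hackenbush stalk has the value of the surreal number whose sign sequence is the edge sequence with B -> + and R -> -.
Sign sequence: +-+-+-+
Trace the sign expansion in the surreal number tree, starting from 0:
Edge 1: B (sign +) -> bounds (0, +inf), value = 1
Edge 2: R (sign -) -> bounds (0, 1), value = 1/2
Edge 3: B (sign +) -> bounds (1/2, 1), value = 3/4
Edge 4: R (sign -) -> bounds (1/2, 3/4), value = 5/8
Edge 5: B (sign +) -> bounds (5/8, 3/4), value = 11/16
Edge 6: R (sign -) -> bounds (5/8, 11/16), value = 21/32
Edge 7: B (sign +) -> bounds (21/32, 11/16), value = 43/64
Game value = 43/64

43/64


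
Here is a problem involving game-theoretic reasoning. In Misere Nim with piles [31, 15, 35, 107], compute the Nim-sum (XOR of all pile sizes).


We need the XOR (exclusive or) of all pile sizes.
After XOR-ing pile 1 (size 31): 0 XOR 31 = 31
After XOR-ing pile 2 (size 15): 31 XOR 15 = 16
After XOR-ing pile 3 (size 35): 16 XOR 35 = 51
After XOR-ing pile 4 (size 107): 51 XOR 107 = 88
The Nim-value of this position is 88.

88


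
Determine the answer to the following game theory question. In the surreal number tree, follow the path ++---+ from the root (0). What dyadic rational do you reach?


Sign expansion: ++---+
Rule: track bounds (lo, hi), initially (-inf, +inf). On '+', the current value becomes lo and we move to the simplest number in (value, hi): value + 1 if hi = +inf, otherwise the midpoint (value + hi)/2. On '-', the current value becomes hi and we move to value - 1 if lo = -inf, otherwise the midpoint (lo + value)/2.
Start at 0.
Step 1: sign = +, move right. Bounds: (0, +inf). Value = 1
Step 2: sign = +, move right. Bounds: (1, +inf). Value = 2
Step 3: sign = -, move left. Bounds: (1, 2). Value = 3/2
Step 4: sign = -, move left. Bounds: (1, 3/2). Value = 5/4
Step 5: sign = -, move left. Bounds: (1, 5/4). Value = 9/8
Step 6: sign = +, move right. Bounds: (9/8, 5/4). Value = 19/16
The surreal number with sign expansion ++---+ is 19/16.

19/16


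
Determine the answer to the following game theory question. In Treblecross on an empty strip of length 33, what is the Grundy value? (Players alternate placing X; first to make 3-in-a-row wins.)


Treblecross: place X on empty cells; 3-in-a-row wins.
Playing within two cells of an existing X lets the opponent win at once, so sensible play treats the cells i-2..i+2 around each X as dead. The player left with no safe cell loses, so this is a normal-play take-away game on strips of safe cells.
Placing X at cell i (0-indexed) of a strip of k safe cells leaves independent strips of sizes max(0, i-2) and max(0, k-i-3). Hence G(k) = mex{ G(max(0,i-2)) XOR G(max(0,k-i-3)) : 0 <= i < k }, with G(0) = 0.
G(1): splits (0,0):0^0=0 -> mex({0}) = 1
G(2): splits (0,0):0^0=0 -> mex({0}) = 1
G(3): splits (0,0):0^0=0 -> mex({0}) = 1
G(4): splits (0,1):0^1=1 (0,0):0^0=0 -> mex({0, 1}) = 2
G(5): splits (0,2):0^1=1 (0,1):0^1=1 (0,0):0^0=0 -> mex({0, 1}) = 2
G(6) = mex({1}) = 0
G(7) = mex({0, 1, 2}) = 3
G(8) = mex({0, 1, 2}) = 3
G(9) = mex({0, 2}) = 1
G(10) = mex({0, 2, 3}) = 1
G(11) = mex({0, 3}) = 1
G(12) = mex({1, 3}) = 0
G(13) = mex({0, 1, 2, 3}) = 4
G(14) = mex({0, 1, 2}) = 3
G(15) = mex({0, 1, 2}) = 3
G(16) = mex({0, 1, 2, 4}) = 3
G(17) = mex({0, 1, 3, 4}) = 2
G(18) = mex({0, 1, 3, 4}) = 2
G(19) = mex({0, 1, 3, 5}) = 2
G(20) = mex({0, 1, 2, 3, 5}) = 4
G(21) = mex({0, 1, 2, 3, 5}) = 4
G(22) = mex({1, 2, 6}) = 0
G(23) = mex({0, 1, 2, 3, 4, 6}) = 5
G(24) = mex({0, 1, 2, 3, 4}) = 5
G(25) = mex({0, 1, 3, 4, 7}) = 2
G(26) = mex({0, 1, 3, 4, 5, 7}) = 2
G(27) = mex({0, 1, 3, 5}) = 2
G(28) = mex({0, 1, 2, 5}) = 3
G(29) = mex({0, 1, 2, 4, 5, 6}) = 3
G(30) = mex({1, 2, 4, 6}) = 0
G(31) = mex({0, 1, 2, 3, 4, 6}) = 5
G(32) = mex({1, 2, 3, 4, 7}) = 0
G(33) = mex({0, 3, 7}) = 1
Therefore G(33) = 1.

1


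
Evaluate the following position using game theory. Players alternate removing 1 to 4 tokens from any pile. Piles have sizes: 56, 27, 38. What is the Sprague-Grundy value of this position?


Subtraction set: {1, 2, 3, 4}
For this subtraction set, G(n) = n mod 5 (period = max + 1 = 5).
Pile 1 (size 56): G(56) = 56 mod 5 = 1
Pile 2 (size 27): G(27) = 27 mod 5 = 2
Pile 3 (size 38): G(38) = 38 mod 5 = 3
Total Grundy value = XOR of all: 1 XOR 2 XOR 3 = 0

0


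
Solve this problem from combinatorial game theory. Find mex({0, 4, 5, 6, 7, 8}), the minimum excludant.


Set = {0, 4, 5, 6, 7, 8}
0 is in the set.
1 is NOT in the set. This is the mex.
mex = 1

1


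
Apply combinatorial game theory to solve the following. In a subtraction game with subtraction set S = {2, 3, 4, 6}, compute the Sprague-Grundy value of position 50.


The subtraction set is S = {2, 3, 4, 6}.
G(k) = mex{ G(k - s) : s in S, s <= k }. We compute iteratively: G(0) = 0.
G(1) = mex({}) = 0
G(2) = mex({0}) = 1
G(3) = mex({0}) = 1
G(4) = mex({0, 1}) = 2
G(5) = mex({0, 1}) = 2
G(6) = mex({0, 1, 2}) = 3
G(7) = mex({0, 1, 2}) = 3
G(8) = mex({1, 2, 3}) = 0
G(9) = mex({1, 2, 3}) = 0
G(10) = mex({0, 2, 3}) = 1
G(11) = mex({0, 2, 3}) = 1
G(12) = mex({0, 1, 3}) = 2
G(13) = mex({0, 1, 3}) = 2
Observe that G(8)..G(13) = 0, 0, 1, 1, 2, 2 repeats G(0)..G(5) = 0, 0, 1, 1, 2, 2.
For k >= max(S) = 6, G(k) is determined by the previous 6 values G(k-6)..G(k-1); a window of 6 consecutive values has recurred shifted by 8, so by induction G(k + 8) = G(k) for all k >= 0: the sequence is periodic from the start with period 8.
One period: G(0..7) = 0, 0, 1, 1, 2, 2, 3, 3.
50 mod 8 = 2, so G(50) = G(2) = 1.

1


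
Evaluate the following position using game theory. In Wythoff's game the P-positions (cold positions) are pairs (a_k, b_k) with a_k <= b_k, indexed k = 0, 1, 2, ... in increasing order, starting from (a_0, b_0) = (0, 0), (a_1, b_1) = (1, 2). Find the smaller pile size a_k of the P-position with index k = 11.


By Wythoff's theorem, a_k = floor(k * phi) and b_k = floor(k * phi^2) = a_k + k, where phi = (1 + sqrt(5))/2 is the golden ratio.
phi = (1 + sqrt(5))/2 = 1.618034
k = 11
k * phi = 11 * 1.618034 = 17.798374
a_11 = floor(k * phi) = 17

17


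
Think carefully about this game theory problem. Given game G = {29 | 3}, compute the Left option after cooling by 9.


Original game: {29 | 3} (a switch {a | b} with a > b).
Cooling by t (for t below the temperature (a - b)/2 = 13) taxes each move by t: {a | b} cooled by t is {a - t | b + t}.
Cooling amount: t = 9
Cooled Left option: 29 - 9 = 20
Cooled Right option: 3 + 9 = 12
Cooled game: {20 | 12}
Left option = 20

20


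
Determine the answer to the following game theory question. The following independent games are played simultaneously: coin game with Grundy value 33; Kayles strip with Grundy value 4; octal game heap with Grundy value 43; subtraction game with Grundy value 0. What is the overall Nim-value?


By the Sprague-Grundy theorem, the Grundy value of a sum of games is the XOR of individual Grundy values.
coin game: Grundy value = 33. Running XOR: 0 XOR 33 = 33
Kayles strip: Grundy value = 4. Running XOR: 33 XOR 4 = 37
octal game heap: Grundy value = 43. Running XOR: 37 XOR 43 = 14
subtraction game: Grundy value = 0. Running XOR: 14 XOR 0 = 14
The combined Grundy value is 14.

14


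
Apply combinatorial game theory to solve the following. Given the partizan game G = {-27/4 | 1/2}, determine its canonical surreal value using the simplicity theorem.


Left options: {-27/4}, max = -27/4
Right options: {1/2}, min = 1/2
All options are numbers and max(Left) < min(Right), so by the simplicity theorem the value is the simplest (earliest-born) number strictly between -27/4 and 1/2.
Integers -6 through 0 all lie strictly between -27/4 and 1/2.
Among integers, the simplest (lowest birthday = smallest |n|; 0 is born on day 0, +-n on day n) is 0.
No non-integer in the interval can be simpler: if x is a non-integer in the interval, then floor(x) or ceil(x) also lies in the interval (the interval contains an integer), and both are proper prefixes of x's sign expansion, i.e. born earlier. So the game value is 0.
Game value = 0

0


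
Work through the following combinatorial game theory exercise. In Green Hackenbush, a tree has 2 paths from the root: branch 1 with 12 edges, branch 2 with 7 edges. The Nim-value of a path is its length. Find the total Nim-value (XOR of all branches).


The tree has 2 branches from the ground vertex.
In Green Hackenbush, the Nim-value of a simple path of length k is k.
Branch 1: length 12, Nim-value = 12
Branch 2: length 7, Nim-value = 7
Total Nim-value = XOR of all branch values:
0 XOR 12 = 12
12 XOR 7 = 11
Nim-value of the tree = 11

11


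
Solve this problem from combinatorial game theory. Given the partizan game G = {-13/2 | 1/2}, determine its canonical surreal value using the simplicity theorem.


Left options: {-13/2}, max = -13/2
Right options: {1/2}, min = 1/2
All options are numbers and max(Left) < min(Right), so by the simplicity theorem the value is the simplest (earliest-born) number strictly between -13/2 and 1/2.
Integers -6 through 0 all lie strictly between -13/2 and 1/2.
Among integers, the simplest (lowest birthday = smallest |n|; 0 is born on day 0, +-n on day n) is 0.
No non-integer in the interval can be simpler: if x is a non-integer in the interval, then floor(x) or ceil(x) also lies in the interval (the interval contains an integer), and both are proper prefixes of x's sign expansion, i.e. born earlier. So the game value is 0.
Game value = 0

0


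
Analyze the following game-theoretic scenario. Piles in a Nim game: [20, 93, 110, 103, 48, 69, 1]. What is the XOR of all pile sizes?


We need the XOR (exclusive or) of all pile sizes.
After XOR-ing pile 1 (size 20): 0 XOR 20 = 20
After XOR-ing pile 2 (size 93): 20 XOR 93 = 73
After XOR-ing pile 3 (size 110): 73 XOR 110 = 39
After XOR-ing pile 4 (size 103): 39 XOR 103 = 64
After XOR-ing pile 5 (size 48): 64 XOR 48 = 112
After XOR-ing pile 6 (size 69): 112 XOR 69 = 53
After XOR-ing pile 7 (size 1): 53 XOR 1 = 52
The Nim-value of this position is 52.

52


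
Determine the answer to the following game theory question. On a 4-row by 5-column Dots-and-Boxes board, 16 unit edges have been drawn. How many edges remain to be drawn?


Grid: 4 x 5 boxes, i.e. 5 rows and 6 columns of dots.
Horizontal edges: (rows + 1) * cols = 5 * 5 = 25
Vertical edges: rows * (cols + 1) = 4 * 6 = 24
Total edges: 25 + 24 = 49
Edges drawn: 16
Remaining: 49 - 16 = 33

33


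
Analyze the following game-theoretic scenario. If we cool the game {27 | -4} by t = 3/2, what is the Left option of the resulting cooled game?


Original game: {27 | -4} (a switch {a | b} with a > b).
Cooling by t (for t below the temperature (a - b)/2 = 31/2) taxes each move by t: {a | b} cooled by t is {a - t | b + t}.
Cooling amount: t = 3/2
Cooled Left option: 27 - 3/2 = 51/2
Cooled Right option: -4 + 3/2 = -5/2
Cooled game: {51/2 | -5/2}
Left option = 51/2

51/2


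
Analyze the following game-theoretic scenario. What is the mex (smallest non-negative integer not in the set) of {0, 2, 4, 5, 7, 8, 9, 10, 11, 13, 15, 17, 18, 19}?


Set = {0, 2, 4, 5, 7, 8, 9, 10, 11, 13, 15, 17, 18, 19}
0 is in the set.
1 is NOT in the set. This is the mex.
mex = 1

1


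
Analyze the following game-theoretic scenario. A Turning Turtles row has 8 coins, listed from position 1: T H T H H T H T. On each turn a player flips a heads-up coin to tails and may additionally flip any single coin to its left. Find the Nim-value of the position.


Coins: T H T H H T H T
Key fact: a single head at position k behaves exactly like a Nim heap of size k (turning it to T and optionally flipping a coin at j < k corresponds to moving the heap from k to j, or to 0), and heads combine as a disjunctive sum (two heads at the same place would cancel, matching j XOR j = 0). So the Nim-value is the XOR of the 1-indexed positions of the heads.
Face-up positions (1-indexed): [2, 4, 5, 7]
XOR 0 with 2: 0 XOR 2 = 2
XOR 2 with 4: 2 XOR 4 = 6
XOR 6 with 5: 6 XOR 5 = 3
XOR 3 with 7: 3 XOR 7 = 4
Nim-value = 4

4


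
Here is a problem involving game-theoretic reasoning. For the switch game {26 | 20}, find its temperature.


The game is {26 | 20}, a switch {a | b} with numbers a > b.
Cooling {a | b} by t gives {a - t | b + t}, which stops being hot when a - t = b + t, i.e. at t = (a - b)/2. So the temperature of a switch is (a - b)/2.
Temperature = (Left option - Right option) / 2
= (26 - (20)) / 2
= 6 / 2
= 3

3


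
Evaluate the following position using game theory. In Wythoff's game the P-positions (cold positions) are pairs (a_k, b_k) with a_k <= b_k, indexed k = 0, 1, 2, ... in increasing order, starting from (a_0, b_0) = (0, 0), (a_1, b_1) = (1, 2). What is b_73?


By Wythoff's theorem, a_k = floor(k * phi) and b_k = floor(k * phi^2) = a_k + k, where phi = (1 + sqrt(5))/2 is the golden ratio.
phi = (1 + sqrt(5))/2 = 1.618034
phi^2 = phi + 1 = 2.618034
k = 73
k * phi^2 = 73 * 2.618034 = 191.116481
b_73 = floor(k * phi^2) = 191 (check: a_73 + k = 118 + 73 = 191)

191


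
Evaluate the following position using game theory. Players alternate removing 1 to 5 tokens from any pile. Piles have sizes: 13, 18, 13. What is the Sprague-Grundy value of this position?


Subtraction set: {1, 2, 3, 4, 5}
For this subtraction set, G(n) = n mod 6 (period = max + 1 = 6).
Pile 1 (size 13): G(13) = 13 mod 6 = 1
Pile 2 (size 18): G(18) = 18 mod 6 = 0
Pile 3 (size 13): G(13) = 13 mod 6 = 1
Total Grundy value = XOR of all: 1 XOR 0 XOR 1 = 0

0


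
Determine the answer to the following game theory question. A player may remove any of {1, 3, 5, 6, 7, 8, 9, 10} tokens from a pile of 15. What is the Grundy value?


The subtraction set is S = {1, 3, 5, 6, 7, 8, 9, 10}.
G(k) = mex{ G(k - s) : s in S, s <= k }. We compute iteratively: G(0) = 0.
G(1) = mex({0}) = 1
G(2) = mex({1}) = 0
G(3) = mex({0}) = 1
G(4) = mex({1}) = 0
G(5) = mex({0}) = 1
G(6) = mex({0, 1}) = 2
G(7) = mex({0, 1, 2}) = 3
G(8) = mex({0, 1, 3}) = 2
G(9) = mex({0, 1, 2}) = 3
G(10) = mex({0, 1, 3}) = 2
G(11) = mex({0, 1, 2}) = 3
G(12) = mex({0, 1, 2, 3}) = 4
G(13) = mex({0, 1, 2, 3, 4}) = 5
G(14) = mex({0, 1, 2, 3, 5}) = 4
G(15) = mex({1, 2, 3, 4}) = 0
Therefore G(15) = 0.

0


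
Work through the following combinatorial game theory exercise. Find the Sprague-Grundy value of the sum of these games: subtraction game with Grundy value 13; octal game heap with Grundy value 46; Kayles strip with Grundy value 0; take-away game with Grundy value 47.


By the Sprague-Grundy theorem, the Grundy value of a sum of games is the XOR of individual Grundy values.
subtraction game: Grundy value = 13. Running XOR: 0 XOR 13 = 13
octal game heap: Grundy value = 46. Running XOR: 13 XOR 46 = 35
Kayles strip: Grundy value = 0. Running XOR: 35 XOR 0 = 35
take-away game: Grundy value = 47. Running XOR: 35 XOR 47 = 12
The combined Grundy value is 12.

12


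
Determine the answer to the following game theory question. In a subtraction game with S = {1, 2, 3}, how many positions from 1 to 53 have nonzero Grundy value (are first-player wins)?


Subtraction set S = {1, 2, 3}, so G(n) = n mod 4.
G(n) = 0 when n is a multiple of 4.
Multiples of 4 in [1, 53]: 13
N-positions (nonzero Grundy) = 53 - 13 = 40

40


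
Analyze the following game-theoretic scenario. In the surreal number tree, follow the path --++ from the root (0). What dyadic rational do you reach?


Sign expansion: --++
Rule: track bounds (lo, hi), initially (-inf, +inf). On '+', the current value becomes lo and we move to the simplest number in (value, hi): value + 1 if hi = +inf, otherwise the midpoint (value + hi)/2. On '-', the current value becomes hi and we move to value - 1 if lo = -inf, otherwise the midpoint (lo + value)/2.
Start at 0.
Step 1: sign = -, move left. Bounds: (-inf, 0). Value = -1
Step 2: sign = -, move left. Bounds: (-inf, -1). Value = -2
Step 3: sign = +, move right. Bounds: (-2, -1). Value = -3/2
Step 4: sign = +, move right. Bounds: (-3/2, -1). Value = -5/4
The surreal number with sign expansion --++ is -5/4.

-5/4


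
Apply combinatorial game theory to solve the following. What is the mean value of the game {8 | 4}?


Game = {8 | 4}, a switch {a | b} with numbers a > b.
Its thermograph has left wall a - t and right wall b + t, which meet at t = (a - b)/2, where both equal (a + b)/2. So the mast (mean value) is at (a + b)/2.
Mean = (8 + (4))/2 = 12/2 = 6

6
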